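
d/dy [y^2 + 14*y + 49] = 2*y + 14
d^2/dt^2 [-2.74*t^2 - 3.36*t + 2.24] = -5.48000000000000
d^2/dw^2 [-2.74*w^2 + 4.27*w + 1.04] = -5.48000000000000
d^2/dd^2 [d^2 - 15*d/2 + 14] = 2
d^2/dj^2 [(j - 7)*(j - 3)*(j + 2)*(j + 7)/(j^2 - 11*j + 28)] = 2*(j^3 - 12*j^2 + 48*j + 2)/(j^3 - 12*j^2 + 48*j - 64)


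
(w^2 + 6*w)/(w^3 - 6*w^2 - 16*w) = (w + 6)/(w^2 - 6*w - 16)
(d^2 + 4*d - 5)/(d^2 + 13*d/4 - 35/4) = 4*(d - 1)/(4*d - 7)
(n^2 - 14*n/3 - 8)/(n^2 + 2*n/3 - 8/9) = 3*(n - 6)/(3*n - 2)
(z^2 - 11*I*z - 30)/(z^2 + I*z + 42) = (z - 5*I)/(z + 7*I)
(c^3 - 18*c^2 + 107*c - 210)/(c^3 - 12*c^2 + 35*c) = (c - 6)/c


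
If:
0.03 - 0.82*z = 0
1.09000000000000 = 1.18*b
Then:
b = 0.92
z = 0.04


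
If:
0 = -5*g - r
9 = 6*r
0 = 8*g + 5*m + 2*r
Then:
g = -3/10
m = -3/25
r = 3/2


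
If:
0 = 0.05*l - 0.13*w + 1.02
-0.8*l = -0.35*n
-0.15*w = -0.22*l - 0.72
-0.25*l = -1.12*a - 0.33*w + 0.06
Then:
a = -1.95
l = 2.82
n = 6.43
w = 8.93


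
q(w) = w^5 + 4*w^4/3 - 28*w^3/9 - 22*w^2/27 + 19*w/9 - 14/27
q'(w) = 5*w^4 + 16*w^3/3 - 28*w^2/3 - 44*w/27 + 19/9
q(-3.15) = -96.87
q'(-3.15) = 240.22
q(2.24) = 55.12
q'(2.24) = 137.45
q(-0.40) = -1.27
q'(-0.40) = 1.06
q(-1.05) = 0.31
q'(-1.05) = -6.56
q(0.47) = 0.06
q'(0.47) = 0.08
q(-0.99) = -0.06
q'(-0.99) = -5.80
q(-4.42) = -935.21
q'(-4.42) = 1274.79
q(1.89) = 20.69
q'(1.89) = 65.50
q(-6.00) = -5418.52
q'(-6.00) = 5003.89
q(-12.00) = -215951.19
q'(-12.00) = 93141.67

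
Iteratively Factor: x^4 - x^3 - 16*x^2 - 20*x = (x + 2)*(x^3 - 3*x^2 - 10*x) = (x - 5)*(x + 2)*(x^2 + 2*x) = (x - 5)*(x + 2)^2*(x)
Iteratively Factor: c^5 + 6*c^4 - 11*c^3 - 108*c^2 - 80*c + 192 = (c - 1)*(c^4 + 7*c^3 - 4*c^2 - 112*c - 192) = (c - 1)*(c + 4)*(c^3 + 3*c^2 - 16*c - 48) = (c - 1)*(c + 3)*(c + 4)*(c^2 - 16) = (c - 1)*(c + 3)*(c + 4)^2*(c - 4)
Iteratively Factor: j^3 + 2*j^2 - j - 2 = (j + 1)*(j^2 + j - 2) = (j + 1)*(j + 2)*(j - 1)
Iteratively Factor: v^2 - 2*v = (v - 2)*(v)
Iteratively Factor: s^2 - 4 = (s + 2)*(s - 2)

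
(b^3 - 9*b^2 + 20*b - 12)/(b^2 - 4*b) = (b^3 - 9*b^2 + 20*b - 12)/(b*(b - 4))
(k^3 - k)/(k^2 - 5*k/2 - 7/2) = 2*k*(k - 1)/(2*k - 7)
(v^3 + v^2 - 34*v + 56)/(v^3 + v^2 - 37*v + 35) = (v^2 - 6*v + 8)/(v^2 - 6*v + 5)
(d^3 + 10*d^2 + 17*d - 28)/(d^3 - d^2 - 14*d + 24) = (d^2 + 6*d - 7)/(d^2 - 5*d + 6)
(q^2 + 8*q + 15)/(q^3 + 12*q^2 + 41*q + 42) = (q + 5)/(q^2 + 9*q + 14)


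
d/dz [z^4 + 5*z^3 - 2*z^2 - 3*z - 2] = 4*z^3 + 15*z^2 - 4*z - 3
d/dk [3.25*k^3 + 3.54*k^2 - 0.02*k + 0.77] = 9.75*k^2 + 7.08*k - 0.02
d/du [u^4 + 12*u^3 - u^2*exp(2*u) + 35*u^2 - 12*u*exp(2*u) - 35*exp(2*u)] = 4*u^3 - 2*u^2*exp(2*u) + 36*u^2 - 26*u*exp(2*u) + 70*u - 82*exp(2*u)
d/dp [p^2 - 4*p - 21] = 2*p - 4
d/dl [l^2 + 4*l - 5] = 2*l + 4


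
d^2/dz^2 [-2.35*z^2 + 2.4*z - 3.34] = -4.70000000000000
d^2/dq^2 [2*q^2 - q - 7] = 4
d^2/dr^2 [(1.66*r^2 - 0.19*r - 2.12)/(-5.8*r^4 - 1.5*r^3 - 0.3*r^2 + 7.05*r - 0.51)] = (-335.0544*r^8 - 9.95279999999985*r^7 + 1451.0908*r^6 - 256.6602*r^5 + 183.28572*r^4 - 327.9141*r^3 - 208.84104*r^2 - 36.80802*r + 210.592638)/(195.112*r^12 + 151.38*r^11 + 69.426*r^10 - 692.451*r^9 - 312.9498*r^8 - 94.1625*r^7 + 854.5824*r^6 + 98.01135*r^5 + 17.03619*r^4 - 355.704075*r^3 + 76.278915*r^2 - 5.501115*r + 0.132651)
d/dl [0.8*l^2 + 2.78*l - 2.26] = 1.6*l + 2.78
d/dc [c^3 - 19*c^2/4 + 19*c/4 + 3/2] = 3*c^2 - 19*c/2 + 19/4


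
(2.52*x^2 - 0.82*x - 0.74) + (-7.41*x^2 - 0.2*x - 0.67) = -4.89*x^2 - 1.02*x - 1.41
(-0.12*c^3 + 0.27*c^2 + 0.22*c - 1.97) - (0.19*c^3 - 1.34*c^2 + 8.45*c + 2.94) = -0.31*c^3 + 1.61*c^2 - 8.23*c - 4.91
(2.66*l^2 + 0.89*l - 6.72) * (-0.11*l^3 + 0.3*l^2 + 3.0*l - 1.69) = -0.2926*l^5 + 0.7001*l^4 + 8.9862*l^3 - 3.8414*l^2 - 21.6641*l + 11.3568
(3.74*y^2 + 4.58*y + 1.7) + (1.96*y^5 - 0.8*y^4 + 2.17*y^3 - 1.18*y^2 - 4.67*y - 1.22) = 1.96*y^5 - 0.8*y^4 + 2.17*y^3 + 2.56*y^2 - 0.0899999999999999*y + 0.48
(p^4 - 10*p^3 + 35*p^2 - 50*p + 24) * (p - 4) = p^5 - 14*p^4 + 75*p^3 - 190*p^2 + 224*p - 96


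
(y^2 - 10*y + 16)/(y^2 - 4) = (y - 8)/(y + 2)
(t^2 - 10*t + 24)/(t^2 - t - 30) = (t - 4)/(t + 5)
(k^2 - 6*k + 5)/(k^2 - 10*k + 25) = (k - 1)/(k - 5)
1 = 1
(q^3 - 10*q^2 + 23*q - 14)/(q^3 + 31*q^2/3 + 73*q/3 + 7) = 3*(q^3 - 10*q^2 + 23*q - 14)/(3*q^3 + 31*q^2 + 73*q + 21)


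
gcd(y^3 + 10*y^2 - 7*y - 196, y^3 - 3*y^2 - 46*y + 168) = y^2 + 3*y - 28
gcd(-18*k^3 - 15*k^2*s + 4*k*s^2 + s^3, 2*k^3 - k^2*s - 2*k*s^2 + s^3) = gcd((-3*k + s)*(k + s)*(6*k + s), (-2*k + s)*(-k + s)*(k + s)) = k + s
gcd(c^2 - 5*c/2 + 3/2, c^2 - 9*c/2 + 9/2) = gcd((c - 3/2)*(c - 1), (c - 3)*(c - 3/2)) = c - 3/2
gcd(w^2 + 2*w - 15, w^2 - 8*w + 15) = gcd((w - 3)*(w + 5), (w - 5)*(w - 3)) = w - 3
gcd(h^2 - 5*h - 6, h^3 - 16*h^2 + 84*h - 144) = h - 6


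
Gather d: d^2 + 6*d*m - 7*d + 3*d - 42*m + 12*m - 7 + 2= d^2 + d*(6*m - 4) - 30*m - 5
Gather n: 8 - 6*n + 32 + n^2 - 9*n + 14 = n^2 - 15*n + 54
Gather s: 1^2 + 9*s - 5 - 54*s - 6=-45*s - 10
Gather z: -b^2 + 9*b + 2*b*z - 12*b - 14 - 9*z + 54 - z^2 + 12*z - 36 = -b^2 - 3*b - z^2 + z*(2*b + 3) + 4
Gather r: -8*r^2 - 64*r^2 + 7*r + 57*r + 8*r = -72*r^2 + 72*r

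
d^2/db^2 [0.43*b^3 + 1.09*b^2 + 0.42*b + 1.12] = 2.58*b + 2.18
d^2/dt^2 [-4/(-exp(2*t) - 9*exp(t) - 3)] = 4*(2*(2*exp(t) + 9)^2*exp(t) - (4*exp(t) + 9)*(exp(2*t) + 9*exp(t) + 3))*exp(t)/(exp(2*t) + 9*exp(t) + 3)^3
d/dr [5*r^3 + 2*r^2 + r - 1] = 15*r^2 + 4*r + 1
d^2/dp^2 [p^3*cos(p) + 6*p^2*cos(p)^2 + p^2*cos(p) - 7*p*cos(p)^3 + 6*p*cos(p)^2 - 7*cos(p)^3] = -p^3*cos(p) - 6*p^2*sin(p) - p^2*cos(p) - 12*p^2*cos(2*p) - 4*p*sin(p) - 24*p*sin(2*p) + 45*p*cos(p)/4 - 12*p*cos(2*p) + 63*p*cos(3*p)/4 + 21*sin(p)/2 - 12*sin(2*p) + 21*sin(3*p)/2 + 29*cos(p)/4 + 6*cos(2*p) + 63*cos(3*p)/4 + 6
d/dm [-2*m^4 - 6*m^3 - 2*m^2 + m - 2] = -8*m^3 - 18*m^2 - 4*m + 1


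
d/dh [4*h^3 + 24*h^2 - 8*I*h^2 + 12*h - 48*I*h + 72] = 12*h^2 + 16*h*(3 - I) + 12 - 48*I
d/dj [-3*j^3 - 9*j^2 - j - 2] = -9*j^2 - 18*j - 1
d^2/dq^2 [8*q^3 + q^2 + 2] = 48*q + 2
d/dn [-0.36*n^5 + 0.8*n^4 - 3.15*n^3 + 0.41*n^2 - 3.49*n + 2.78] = -1.8*n^4 + 3.2*n^3 - 9.45*n^2 + 0.82*n - 3.49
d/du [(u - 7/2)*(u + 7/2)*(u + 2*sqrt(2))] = 3*u^2 + 4*sqrt(2)*u - 49/4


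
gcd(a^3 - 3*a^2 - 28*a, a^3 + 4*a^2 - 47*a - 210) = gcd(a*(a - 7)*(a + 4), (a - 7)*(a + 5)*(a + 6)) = a - 7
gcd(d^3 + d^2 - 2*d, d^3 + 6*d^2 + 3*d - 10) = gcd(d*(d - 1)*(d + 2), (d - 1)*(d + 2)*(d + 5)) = d^2 + d - 2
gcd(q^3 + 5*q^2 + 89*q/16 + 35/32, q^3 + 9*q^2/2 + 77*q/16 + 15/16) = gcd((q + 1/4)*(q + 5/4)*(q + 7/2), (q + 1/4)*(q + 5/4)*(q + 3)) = q^2 + 3*q/2 + 5/16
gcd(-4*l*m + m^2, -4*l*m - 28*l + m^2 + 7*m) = 4*l - m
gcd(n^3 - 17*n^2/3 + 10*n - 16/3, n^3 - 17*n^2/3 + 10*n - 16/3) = n^3 - 17*n^2/3 + 10*n - 16/3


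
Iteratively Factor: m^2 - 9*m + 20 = (m - 5)*(m - 4)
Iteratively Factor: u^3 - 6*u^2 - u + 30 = (u - 5)*(u^2 - u - 6) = (u - 5)*(u - 3)*(u + 2)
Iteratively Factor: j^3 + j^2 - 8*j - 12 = (j + 2)*(j^2 - j - 6) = (j - 3)*(j + 2)*(j + 2)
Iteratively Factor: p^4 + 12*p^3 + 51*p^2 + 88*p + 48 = (p + 1)*(p^3 + 11*p^2 + 40*p + 48) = (p + 1)*(p + 3)*(p^2 + 8*p + 16) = (p + 1)*(p + 3)*(p + 4)*(p + 4)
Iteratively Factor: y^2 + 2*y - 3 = (y + 3)*(y - 1)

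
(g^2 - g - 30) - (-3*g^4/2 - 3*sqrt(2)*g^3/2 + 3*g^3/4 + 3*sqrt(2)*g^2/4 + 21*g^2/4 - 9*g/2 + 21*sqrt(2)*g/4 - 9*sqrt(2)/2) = 3*g^4/2 - 3*g^3/4 + 3*sqrt(2)*g^3/2 - 17*g^2/4 - 3*sqrt(2)*g^2/4 - 21*sqrt(2)*g/4 + 7*g/2 - 30 + 9*sqrt(2)/2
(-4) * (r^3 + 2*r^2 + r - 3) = -4*r^3 - 8*r^2 - 4*r + 12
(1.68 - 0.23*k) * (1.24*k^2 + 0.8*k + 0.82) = -0.2852*k^3 + 1.8992*k^2 + 1.1554*k + 1.3776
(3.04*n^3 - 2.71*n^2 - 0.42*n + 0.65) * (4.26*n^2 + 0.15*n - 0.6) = 12.9504*n^5 - 11.0886*n^4 - 4.0197*n^3 + 4.332*n^2 + 0.3495*n - 0.39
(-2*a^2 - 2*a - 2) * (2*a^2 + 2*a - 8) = -4*a^4 - 8*a^3 + 8*a^2 + 12*a + 16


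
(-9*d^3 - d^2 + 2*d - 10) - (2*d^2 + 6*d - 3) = -9*d^3 - 3*d^2 - 4*d - 7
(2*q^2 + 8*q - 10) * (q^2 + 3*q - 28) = 2*q^4 + 14*q^3 - 42*q^2 - 254*q + 280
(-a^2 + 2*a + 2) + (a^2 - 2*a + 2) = 4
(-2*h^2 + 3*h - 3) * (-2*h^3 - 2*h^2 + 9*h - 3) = 4*h^5 - 2*h^4 - 18*h^3 + 39*h^2 - 36*h + 9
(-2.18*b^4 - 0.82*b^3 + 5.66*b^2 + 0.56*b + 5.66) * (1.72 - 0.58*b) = 1.2644*b^5 - 3.274*b^4 - 4.6932*b^3 + 9.4104*b^2 - 2.3196*b + 9.7352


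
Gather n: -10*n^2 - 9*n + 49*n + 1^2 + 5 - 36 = -10*n^2 + 40*n - 30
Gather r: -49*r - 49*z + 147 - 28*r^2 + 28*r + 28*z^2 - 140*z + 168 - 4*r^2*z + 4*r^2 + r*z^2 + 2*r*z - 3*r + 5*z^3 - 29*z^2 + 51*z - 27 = r^2*(-4*z - 24) + r*(z^2 + 2*z - 24) + 5*z^3 - z^2 - 138*z + 288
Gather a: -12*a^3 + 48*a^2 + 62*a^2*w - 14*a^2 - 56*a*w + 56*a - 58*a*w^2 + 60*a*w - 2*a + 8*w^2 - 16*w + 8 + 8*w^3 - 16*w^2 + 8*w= -12*a^3 + a^2*(62*w + 34) + a*(-58*w^2 + 4*w + 54) + 8*w^3 - 8*w^2 - 8*w + 8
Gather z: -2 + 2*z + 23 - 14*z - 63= -12*z - 42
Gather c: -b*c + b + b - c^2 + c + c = 2*b - c^2 + c*(2 - b)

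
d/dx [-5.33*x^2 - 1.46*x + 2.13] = -10.66*x - 1.46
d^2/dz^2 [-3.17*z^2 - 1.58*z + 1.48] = -6.34000000000000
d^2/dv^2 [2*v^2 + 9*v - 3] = 4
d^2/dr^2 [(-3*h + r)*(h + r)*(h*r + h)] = 2*h*(-2*h + 3*r + 1)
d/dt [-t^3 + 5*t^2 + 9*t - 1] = -3*t^2 + 10*t + 9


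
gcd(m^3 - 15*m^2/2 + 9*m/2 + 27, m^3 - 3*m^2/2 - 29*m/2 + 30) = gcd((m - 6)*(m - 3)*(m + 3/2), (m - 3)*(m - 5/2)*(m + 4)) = m - 3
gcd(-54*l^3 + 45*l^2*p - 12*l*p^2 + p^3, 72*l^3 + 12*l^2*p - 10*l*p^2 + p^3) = -6*l + p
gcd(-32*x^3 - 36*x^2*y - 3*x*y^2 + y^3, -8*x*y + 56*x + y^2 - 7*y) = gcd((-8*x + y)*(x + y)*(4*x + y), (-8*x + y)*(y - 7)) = 8*x - y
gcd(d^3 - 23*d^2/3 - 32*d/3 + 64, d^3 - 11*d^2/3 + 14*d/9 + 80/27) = d - 8/3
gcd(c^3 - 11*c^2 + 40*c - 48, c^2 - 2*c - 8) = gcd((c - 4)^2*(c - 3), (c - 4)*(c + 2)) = c - 4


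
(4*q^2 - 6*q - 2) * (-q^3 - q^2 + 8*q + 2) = -4*q^5 + 2*q^4 + 40*q^3 - 38*q^2 - 28*q - 4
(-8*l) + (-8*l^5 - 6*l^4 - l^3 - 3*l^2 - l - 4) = -8*l^5 - 6*l^4 - l^3 - 3*l^2 - 9*l - 4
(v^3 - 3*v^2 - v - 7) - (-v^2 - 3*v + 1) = v^3 - 2*v^2 + 2*v - 8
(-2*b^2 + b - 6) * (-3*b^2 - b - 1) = 6*b^4 - b^3 + 19*b^2 + 5*b + 6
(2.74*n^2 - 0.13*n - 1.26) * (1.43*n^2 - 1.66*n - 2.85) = 3.9182*n^4 - 4.7343*n^3 - 9.395*n^2 + 2.4621*n + 3.591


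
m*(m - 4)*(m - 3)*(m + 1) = m^4 - 6*m^3 + 5*m^2 + 12*m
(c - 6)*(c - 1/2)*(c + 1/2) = c^3 - 6*c^2 - c/4 + 3/2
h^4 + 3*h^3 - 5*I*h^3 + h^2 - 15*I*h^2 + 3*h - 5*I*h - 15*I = (h + 3)*(h - 5*I)*(-I*h + 1)*(I*h + 1)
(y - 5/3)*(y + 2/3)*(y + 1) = y^3 - 19*y/9 - 10/9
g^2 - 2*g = g*(g - 2)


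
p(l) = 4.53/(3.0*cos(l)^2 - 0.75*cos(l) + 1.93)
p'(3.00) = -0.14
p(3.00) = 0.81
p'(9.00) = -0.45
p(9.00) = 0.89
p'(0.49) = 0.75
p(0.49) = 1.26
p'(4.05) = 1.28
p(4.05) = 1.28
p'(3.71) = 0.64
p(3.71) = 0.97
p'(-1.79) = 1.82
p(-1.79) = 2.03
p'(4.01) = 1.19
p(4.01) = 1.24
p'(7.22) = 1.59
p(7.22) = 1.78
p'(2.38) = -0.97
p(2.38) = 1.12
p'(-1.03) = -1.66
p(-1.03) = 1.94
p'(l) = 4.53*(6.0*sin(l)*cos(l) - 0.75*sin(l))/(3.0*cos(l)^2 - 0.75*cos(l) + 1.93)^2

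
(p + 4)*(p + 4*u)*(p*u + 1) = p^3*u + 4*p^2*u^2 + 4*p^2*u + p^2 + 16*p*u^2 + 4*p*u + 4*p + 16*u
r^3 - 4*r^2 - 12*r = r*(r - 6)*(r + 2)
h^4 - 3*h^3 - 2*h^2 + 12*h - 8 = (h - 2)^2*(h - 1)*(h + 2)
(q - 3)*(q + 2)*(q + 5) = q^3 + 4*q^2 - 11*q - 30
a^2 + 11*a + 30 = (a + 5)*(a + 6)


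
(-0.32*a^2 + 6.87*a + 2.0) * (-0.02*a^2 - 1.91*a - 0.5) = 0.0064*a^4 + 0.4738*a^3 - 13.0017*a^2 - 7.255*a - 1.0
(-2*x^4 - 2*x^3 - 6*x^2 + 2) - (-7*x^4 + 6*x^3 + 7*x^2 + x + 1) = 5*x^4 - 8*x^3 - 13*x^2 - x + 1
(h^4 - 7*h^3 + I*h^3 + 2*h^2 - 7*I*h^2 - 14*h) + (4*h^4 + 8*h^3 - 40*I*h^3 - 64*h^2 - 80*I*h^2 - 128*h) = 5*h^4 + h^3 - 39*I*h^3 - 62*h^2 - 87*I*h^2 - 142*h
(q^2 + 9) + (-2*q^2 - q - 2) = -q^2 - q + 7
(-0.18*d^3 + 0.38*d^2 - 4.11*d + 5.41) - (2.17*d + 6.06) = -0.18*d^3 + 0.38*d^2 - 6.28*d - 0.649999999999999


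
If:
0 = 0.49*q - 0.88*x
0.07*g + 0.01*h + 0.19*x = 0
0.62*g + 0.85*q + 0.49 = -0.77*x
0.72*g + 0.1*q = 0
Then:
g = 0.06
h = 3.95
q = -0.41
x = -0.23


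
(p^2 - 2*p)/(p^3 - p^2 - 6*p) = (2 - p)/(-p^2 + p + 6)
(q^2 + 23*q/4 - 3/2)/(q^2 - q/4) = (q + 6)/q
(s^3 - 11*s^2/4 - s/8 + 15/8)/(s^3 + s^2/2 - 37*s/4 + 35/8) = (4*s^2 - s - 3)/(4*s^2 + 12*s - 7)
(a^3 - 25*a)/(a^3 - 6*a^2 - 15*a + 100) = a*(a + 5)/(a^2 - a - 20)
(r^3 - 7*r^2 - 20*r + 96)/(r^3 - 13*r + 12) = (r - 8)/(r - 1)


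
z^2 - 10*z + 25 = (z - 5)^2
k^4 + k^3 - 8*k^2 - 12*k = k*(k - 3)*(k + 2)^2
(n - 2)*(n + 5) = n^2 + 3*n - 10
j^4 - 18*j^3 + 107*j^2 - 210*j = j*(j - 7)*(j - 6)*(j - 5)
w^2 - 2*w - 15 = (w - 5)*(w + 3)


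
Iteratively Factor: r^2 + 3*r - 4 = (r - 1)*(r + 4)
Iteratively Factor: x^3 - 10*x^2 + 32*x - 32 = (x - 4)*(x^2 - 6*x + 8) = (x - 4)*(x - 2)*(x - 4)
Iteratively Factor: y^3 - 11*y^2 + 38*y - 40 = (y - 2)*(y^2 - 9*y + 20) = (y - 4)*(y - 2)*(y - 5)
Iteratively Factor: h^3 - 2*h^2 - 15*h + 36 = (h - 3)*(h^2 + h - 12) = (h - 3)*(h + 4)*(h - 3)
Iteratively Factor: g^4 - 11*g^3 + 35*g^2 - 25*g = (g - 5)*(g^3 - 6*g^2 + 5*g) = g*(g - 5)*(g^2 - 6*g + 5) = g*(g - 5)*(g - 1)*(g - 5)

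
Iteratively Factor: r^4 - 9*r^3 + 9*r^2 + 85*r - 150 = (r + 3)*(r^3 - 12*r^2 + 45*r - 50) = (r - 2)*(r + 3)*(r^2 - 10*r + 25) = (r - 5)*(r - 2)*(r + 3)*(r - 5)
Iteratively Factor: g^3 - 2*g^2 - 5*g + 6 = (g - 3)*(g^2 + g - 2) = (g - 3)*(g + 2)*(g - 1)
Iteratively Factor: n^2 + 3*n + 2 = (n + 2)*(n + 1)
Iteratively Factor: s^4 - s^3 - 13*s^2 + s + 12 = (s - 1)*(s^3 - 13*s - 12) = (s - 1)*(s + 1)*(s^2 - s - 12) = (s - 1)*(s + 1)*(s + 3)*(s - 4)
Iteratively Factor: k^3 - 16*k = (k - 4)*(k^2 + 4*k) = (k - 4)*(k + 4)*(k)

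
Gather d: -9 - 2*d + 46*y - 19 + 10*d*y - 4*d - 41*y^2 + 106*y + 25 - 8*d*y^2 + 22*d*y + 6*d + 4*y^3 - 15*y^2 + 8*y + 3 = d*(-8*y^2 + 32*y) + 4*y^3 - 56*y^2 + 160*y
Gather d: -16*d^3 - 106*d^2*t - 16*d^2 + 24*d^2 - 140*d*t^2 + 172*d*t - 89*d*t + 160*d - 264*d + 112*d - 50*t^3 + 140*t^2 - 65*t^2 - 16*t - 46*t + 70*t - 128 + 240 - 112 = -16*d^3 + d^2*(8 - 106*t) + d*(-140*t^2 + 83*t + 8) - 50*t^3 + 75*t^2 + 8*t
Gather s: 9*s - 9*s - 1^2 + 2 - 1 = 0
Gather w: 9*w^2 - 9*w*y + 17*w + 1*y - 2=9*w^2 + w*(17 - 9*y) + y - 2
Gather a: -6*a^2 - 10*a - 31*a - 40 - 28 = -6*a^2 - 41*a - 68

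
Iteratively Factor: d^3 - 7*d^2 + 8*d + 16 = (d - 4)*(d^2 - 3*d - 4) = (d - 4)^2*(d + 1)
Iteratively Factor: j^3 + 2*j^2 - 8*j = (j + 4)*(j^2 - 2*j) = j*(j + 4)*(j - 2)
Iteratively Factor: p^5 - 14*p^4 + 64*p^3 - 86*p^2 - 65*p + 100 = (p + 1)*(p^4 - 15*p^3 + 79*p^2 - 165*p + 100) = (p - 1)*(p + 1)*(p^3 - 14*p^2 + 65*p - 100) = (p - 5)*(p - 1)*(p + 1)*(p^2 - 9*p + 20) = (p - 5)*(p - 4)*(p - 1)*(p + 1)*(p - 5)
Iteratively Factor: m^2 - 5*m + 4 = (m - 1)*(m - 4)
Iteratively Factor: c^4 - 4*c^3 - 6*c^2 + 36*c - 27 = (c + 3)*(c^3 - 7*c^2 + 15*c - 9) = (c - 3)*(c + 3)*(c^2 - 4*c + 3) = (c - 3)^2*(c + 3)*(c - 1)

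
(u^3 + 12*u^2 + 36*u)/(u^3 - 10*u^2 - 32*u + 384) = u*(u + 6)/(u^2 - 16*u + 64)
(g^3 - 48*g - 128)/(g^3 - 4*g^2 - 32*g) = (g + 4)/g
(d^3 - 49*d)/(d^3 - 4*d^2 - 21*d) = (d + 7)/(d + 3)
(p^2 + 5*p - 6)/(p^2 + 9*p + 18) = (p - 1)/(p + 3)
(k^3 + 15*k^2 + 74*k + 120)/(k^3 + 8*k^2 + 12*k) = (k^2 + 9*k + 20)/(k*(k + 2))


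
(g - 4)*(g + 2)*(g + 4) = g^3 + 2*g^2 - 16*g - 32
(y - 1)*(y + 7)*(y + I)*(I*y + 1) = I*y^4 + 6*I*y^3 - 6*I*y^2 + 6*I*y - 7*I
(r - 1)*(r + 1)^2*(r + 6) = r^4 + 7*r^3 + 5*r^2 - 7*r - 6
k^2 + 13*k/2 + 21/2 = (k + 3)*(k + 7/2)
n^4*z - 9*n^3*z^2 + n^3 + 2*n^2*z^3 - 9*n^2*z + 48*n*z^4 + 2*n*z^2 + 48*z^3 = (n - 8*z)*(n - 3*z)*(n + 2*z)*(n*z + 1)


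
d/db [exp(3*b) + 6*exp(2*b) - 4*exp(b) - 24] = (3*exp(2*b) + 12*exp(b) - 4)*exp(b)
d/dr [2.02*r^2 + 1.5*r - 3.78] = 4.04*r + 1.5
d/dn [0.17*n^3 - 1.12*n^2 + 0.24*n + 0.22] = 0.51*n^2 - 2.24*n + 0.24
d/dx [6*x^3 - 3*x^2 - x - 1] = 18*x^2 - 6*x - 1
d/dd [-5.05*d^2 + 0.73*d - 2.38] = 0.73 - 10.1*d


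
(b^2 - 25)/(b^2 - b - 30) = (b - 5)/(b - 6)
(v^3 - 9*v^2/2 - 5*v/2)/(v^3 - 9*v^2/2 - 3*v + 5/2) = v*(2*v + 1)/(2*v^2 + v - 1)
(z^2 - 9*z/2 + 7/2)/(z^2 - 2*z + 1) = (z - 7/2)/(z - 1)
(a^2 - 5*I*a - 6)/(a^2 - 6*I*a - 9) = (a - 2*I)/(a - 3*I)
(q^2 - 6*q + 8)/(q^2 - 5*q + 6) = (q - 4)/(q - 3)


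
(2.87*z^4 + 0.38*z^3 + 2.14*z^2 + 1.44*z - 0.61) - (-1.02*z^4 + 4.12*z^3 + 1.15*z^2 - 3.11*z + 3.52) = 3.89*z^4 - 3.74*z^3 + 0.99*z^2 + 4.55*z - 4.13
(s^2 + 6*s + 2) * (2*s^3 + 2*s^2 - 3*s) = 2*s^5 + 14*s^4 + 13*s^3 - 14*s^2 - 6*s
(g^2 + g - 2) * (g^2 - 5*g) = g^4 - 4*g^3 - 7*g^2 + 10*g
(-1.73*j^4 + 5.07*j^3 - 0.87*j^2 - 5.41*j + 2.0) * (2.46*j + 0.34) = -4.2558*j^5 + 11.884*j^4 - 0.4164*j^3 - 13.6044*j^2 + 3.0806*j + 0.68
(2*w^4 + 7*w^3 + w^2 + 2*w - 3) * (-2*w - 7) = -4*w^5 - 28*w^4 - 51*w^3 - 11*w^2 - 8*w + 21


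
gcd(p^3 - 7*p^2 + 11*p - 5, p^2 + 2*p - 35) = p - 5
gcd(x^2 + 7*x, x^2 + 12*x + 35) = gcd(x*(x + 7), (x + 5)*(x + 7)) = x + 7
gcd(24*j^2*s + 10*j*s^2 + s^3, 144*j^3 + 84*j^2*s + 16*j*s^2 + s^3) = 24*j^2 + 10*j*s + s^2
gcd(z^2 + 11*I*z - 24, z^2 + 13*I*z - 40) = z + 8*I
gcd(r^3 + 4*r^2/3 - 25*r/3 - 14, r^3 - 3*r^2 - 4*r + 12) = r^2 - r - 6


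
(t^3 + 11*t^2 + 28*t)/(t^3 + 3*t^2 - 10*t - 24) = t*(t + 7)/(t^2 - t - 6)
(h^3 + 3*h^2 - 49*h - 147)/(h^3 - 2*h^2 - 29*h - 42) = (h + 7)/(h + 2)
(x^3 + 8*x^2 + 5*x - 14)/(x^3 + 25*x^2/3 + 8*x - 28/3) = 3*(x - 1)/(3*x - 2)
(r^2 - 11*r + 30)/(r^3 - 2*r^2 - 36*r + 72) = (r - 5)/(r^2 + 4*r - 12)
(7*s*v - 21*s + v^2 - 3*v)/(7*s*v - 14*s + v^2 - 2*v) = (v - 3)/(v - 2)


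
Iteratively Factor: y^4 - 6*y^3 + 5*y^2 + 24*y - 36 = (y - 3)*(y^3 - 3*y^2 - 4*y + 12) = (y - 3)^2*(y^2 - 4) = (y - 3)^2*(y + 2)*(y - 2)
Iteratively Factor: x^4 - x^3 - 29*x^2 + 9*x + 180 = (x - 3)*(x^3 + 2*x^2 - 23*x - 60) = (x - 5)*(x - 3)*(x^2 + 7*x + 12) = (x - 5)*(x - 3)*(x + 4)*(x + 3)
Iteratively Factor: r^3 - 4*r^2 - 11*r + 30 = (r - 5)*(r^2 + r - 6) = (r - 5)*(r + 3)*(r - 2)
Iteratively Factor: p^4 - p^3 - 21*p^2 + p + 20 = (p + 1)*(p^3 - 2*p^2 - 19*p + 20) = (p + 1)*(p + 4)*(p^2 - 6*p + 5) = (p - 5)*(p + 1)*(p + 4)*(p - 1)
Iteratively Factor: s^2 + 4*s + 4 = (s + 2)*(s + 2)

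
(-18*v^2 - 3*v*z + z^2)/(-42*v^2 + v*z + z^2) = (3*v + z)/(7*v + z)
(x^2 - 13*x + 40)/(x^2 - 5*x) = (x - 8)/x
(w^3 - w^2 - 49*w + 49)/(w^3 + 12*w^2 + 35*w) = (w^2 - 8*w + 7)/(w*(w + 5))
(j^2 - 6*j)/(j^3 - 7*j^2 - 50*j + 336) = j/(j^2 - j - 56)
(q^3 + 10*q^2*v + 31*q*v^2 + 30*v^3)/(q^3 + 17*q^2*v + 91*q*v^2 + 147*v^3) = (q^2 + 7*q*v + 10*v^2)/(q^2 + 14*q*v + 49*v^2)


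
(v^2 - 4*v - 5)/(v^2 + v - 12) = (v^2 - 4*v - 5)/(v^2 + v - 12)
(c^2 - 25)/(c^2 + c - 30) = (c + 5)/(c + 6)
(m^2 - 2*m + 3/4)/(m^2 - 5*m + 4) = (m^2 - 2*m + 3/4)/(m^2 - 5*m + 4)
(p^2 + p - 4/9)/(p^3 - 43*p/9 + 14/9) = (3*p + 4)/(3*p^2 + p - 14)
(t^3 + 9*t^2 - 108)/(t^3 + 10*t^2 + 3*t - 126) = (t + 6)/(t + 7)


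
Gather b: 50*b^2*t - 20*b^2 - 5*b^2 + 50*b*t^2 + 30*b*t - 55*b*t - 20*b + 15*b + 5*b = b^2*(50*t - 25) + b*(50*t^2 - 25*t)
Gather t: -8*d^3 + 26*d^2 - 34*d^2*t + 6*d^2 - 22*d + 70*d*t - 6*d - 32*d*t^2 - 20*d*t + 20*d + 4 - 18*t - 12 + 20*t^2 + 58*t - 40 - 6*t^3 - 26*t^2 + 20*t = -8*d^3 + 32*d^2 - 8*d - 6*t^3 + t^2*(-32*d - 6) + t*(-34*d^2 + 50*d + 60) - 48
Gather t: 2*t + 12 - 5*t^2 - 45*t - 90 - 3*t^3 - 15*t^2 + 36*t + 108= -3*t^3 - 20*t^2 - 7*t + 30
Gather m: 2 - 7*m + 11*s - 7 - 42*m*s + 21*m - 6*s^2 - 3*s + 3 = m*(14 - 42*s) - 6*s^2 + 8*s - 2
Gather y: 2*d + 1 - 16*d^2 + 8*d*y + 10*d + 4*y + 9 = -16*d^2 + 12*d + y*(8*d + 4) + 10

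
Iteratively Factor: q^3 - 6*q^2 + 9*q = (q - 3)*(q^2 - 3*q) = (q - 3)^2*(q)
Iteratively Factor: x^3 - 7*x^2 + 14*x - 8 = (x - 4)*(x^2 - 3*x + 2) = (x - 4)*(x - 2)*(x - 1)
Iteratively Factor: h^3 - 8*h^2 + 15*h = (h)*(h^2 - 8*h + 15) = h*(h - 5)*(h - 3)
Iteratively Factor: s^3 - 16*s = (s - 4)*(s^2 + 4*s) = (s - 4)*(s + 4)*(s)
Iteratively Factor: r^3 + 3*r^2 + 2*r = (r + 1)*(r^2 + 2*r) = (r + 1)*(r + 2)*(r)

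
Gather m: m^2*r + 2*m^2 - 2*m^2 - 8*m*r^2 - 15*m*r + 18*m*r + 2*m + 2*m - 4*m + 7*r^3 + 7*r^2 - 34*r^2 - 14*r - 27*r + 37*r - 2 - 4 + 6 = m^2*r + m*(-8*r^2 + 3*r) + 7*r^3 - 27*r^2 - 4*r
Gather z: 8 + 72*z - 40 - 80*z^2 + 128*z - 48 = -80*z^2 + 200*z - 80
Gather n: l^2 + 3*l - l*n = l^2 - l*n + 3*l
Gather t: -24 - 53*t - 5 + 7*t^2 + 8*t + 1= 7*t^2 - 45*t - 28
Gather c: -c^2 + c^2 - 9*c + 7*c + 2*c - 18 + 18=0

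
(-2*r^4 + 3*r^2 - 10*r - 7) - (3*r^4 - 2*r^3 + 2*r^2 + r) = -5*r^4 + 2*r^3 + r^2 - 11*r - 7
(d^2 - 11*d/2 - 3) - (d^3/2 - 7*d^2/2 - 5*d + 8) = -d^3/2 + 9*d^2/2 - d/2 - 11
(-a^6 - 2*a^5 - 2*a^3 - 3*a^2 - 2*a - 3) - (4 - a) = -a^6 - 2*a^5 - 2*a^3 - 3*a^2 - a - 7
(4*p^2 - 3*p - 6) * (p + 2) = 4*p^3 + 5*p^2 - 12*p - 12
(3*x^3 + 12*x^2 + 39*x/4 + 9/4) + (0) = 3*x^3 + 12*x^2 + 39*x/4 + 9/4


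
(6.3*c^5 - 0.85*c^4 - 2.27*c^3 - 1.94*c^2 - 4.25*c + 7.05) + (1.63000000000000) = 6.3*c^5 - 0.85*c^4 - 2.27*c^3 - 1.94*c^2 - 4.25*c + 8.68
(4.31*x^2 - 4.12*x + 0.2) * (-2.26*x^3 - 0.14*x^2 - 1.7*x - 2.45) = -9.7406*x^5 + 8.7078*x^4 - 7.2022*x^3 - 3.5835*x^2 + 9.754*x - 0.49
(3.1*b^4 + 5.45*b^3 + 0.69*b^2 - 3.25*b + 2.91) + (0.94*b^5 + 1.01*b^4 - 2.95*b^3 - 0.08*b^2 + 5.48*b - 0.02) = 0.94*b^5 + 4.11*b^4 + 2.5*b^3 + 0.61*b^2 + 2.23*b + 2.89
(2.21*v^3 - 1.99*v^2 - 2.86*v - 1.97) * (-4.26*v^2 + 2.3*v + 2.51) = -9.4146*v^5 + 13.5604*v^4 + 13.1537*v^3 - 3.1807*v^2 - 11.7096*v - 4.9447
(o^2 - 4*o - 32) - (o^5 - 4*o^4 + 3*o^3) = -o^5 + 4*o^4 - 3*o^3 + o^2 - 4*o - 32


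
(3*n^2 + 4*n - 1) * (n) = 3*n^3 + 4*n^2 - n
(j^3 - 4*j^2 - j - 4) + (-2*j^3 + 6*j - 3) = -j^3 - 4*j^2 + 5*j - 7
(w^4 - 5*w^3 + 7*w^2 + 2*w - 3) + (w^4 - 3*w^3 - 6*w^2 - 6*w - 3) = 2*w^4 - 8*w^3 + w^2 - 4*w - 6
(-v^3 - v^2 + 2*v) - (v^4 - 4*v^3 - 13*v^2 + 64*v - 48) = -v^4 + 3*v^3 + 12*v^2 - 62*v + 48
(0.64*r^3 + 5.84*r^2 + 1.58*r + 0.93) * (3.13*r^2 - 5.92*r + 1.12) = 2.0032*r^5 + 14.4904*r^4 - 28.9106*r^3 + 0.0981000000000005*r^2 - 3.736*r + 1.0416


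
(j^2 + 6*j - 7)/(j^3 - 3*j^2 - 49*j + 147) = (j - 1)/(j^2 - 10*j + 21)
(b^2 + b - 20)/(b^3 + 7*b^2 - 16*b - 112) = (b + 5)/(b^2 + 11*b + 28)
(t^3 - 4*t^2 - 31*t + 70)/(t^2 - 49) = (t^2 + 3*t - 10)/(t + 7)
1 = 1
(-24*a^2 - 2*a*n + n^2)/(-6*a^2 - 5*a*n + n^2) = (4*a + n)/(a + n)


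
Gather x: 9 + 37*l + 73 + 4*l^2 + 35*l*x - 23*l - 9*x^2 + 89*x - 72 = 4*l^2 + 14*l - 9*x^2 + x*(35*l + 89) + 10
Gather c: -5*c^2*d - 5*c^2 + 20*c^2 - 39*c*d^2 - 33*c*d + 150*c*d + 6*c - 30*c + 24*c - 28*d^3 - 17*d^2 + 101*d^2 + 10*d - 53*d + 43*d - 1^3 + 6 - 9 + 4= c^2*(15 - 5*d) + c*(-39*d^2 + 117*d) - 28*d^3 + 84*d^2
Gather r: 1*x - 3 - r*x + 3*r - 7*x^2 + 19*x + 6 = r*(3 - x) - 7*x^2 + 20*x + 3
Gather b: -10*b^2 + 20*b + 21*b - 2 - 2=-10*b^2 + 41*b - 4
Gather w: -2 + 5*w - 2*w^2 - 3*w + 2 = -2*w^2 + 2*w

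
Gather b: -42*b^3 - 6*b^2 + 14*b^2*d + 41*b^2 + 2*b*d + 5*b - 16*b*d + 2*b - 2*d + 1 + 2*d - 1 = -42*b^3 + b^2*(14*d + 35) + b*(7 - 14*d)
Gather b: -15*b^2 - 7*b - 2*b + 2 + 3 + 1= -15*b^2 - 9*b + 6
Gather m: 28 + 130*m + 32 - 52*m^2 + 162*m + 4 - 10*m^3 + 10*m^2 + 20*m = -10*m^3 - 42*m^2 + 312*m + 64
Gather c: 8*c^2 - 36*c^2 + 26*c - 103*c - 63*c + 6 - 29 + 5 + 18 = -28*c^2 - 140*c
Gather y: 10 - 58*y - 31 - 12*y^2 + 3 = -12*y^2 - 58*y - 18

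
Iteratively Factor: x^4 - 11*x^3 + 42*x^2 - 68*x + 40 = (x - 5)*(x^3 - 6*x^2 + 12*x - 8) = (x - 5)*(x - 2)*(x^2 - 4*x + 4) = (x - 5)*(x - 2)^2*(x - 2)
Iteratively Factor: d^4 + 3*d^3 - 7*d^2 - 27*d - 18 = (d - 3)*(d^3 + 6*d^2 + 11*d + 6) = (d - 3)*(d + 1)*(d^2 + 5*d + 6) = (d - 3)*(d + 1)*(d + 2)*(d + 3)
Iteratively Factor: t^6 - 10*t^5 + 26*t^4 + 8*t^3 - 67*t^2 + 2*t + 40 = (t - 5)*(t^5 - 5*t^4 + t^3 + 13*t^2 - 2*t - 8) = (t - 5)*(t - 2)*(t^4 - 3*t^3 - 5*t^2 + 3*t + 4) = (t - 5)*(t - 2)*(t + 1)*(t^3 - 4*t^2 - t + 4) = (t - 5)*(t - 2)*(t - 1)*(t + 1)*(t^2 - 3*t - 4) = (t - 5)*(t - 2)*(t - 1)*(t + 1)^2*(t - 4)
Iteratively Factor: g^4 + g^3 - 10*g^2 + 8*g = (g + 4)*(g^3 - 3*g^2 + 2*g) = (g - 1)*(g + 4)*(g^2 - 2*g) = (g - 2)*(g - 1)*(g + 4)*(g)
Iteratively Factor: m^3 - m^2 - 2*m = (m)*(m^2 - m - 2) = m*(m + 1)*(m - 2)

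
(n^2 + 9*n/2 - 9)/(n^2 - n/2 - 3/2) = (n + 6)/(n + 1)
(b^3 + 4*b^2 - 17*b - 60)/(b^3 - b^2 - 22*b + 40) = (b + 3)/(b - 2)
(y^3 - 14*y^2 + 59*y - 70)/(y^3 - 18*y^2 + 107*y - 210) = (y - 2)/(y - 6)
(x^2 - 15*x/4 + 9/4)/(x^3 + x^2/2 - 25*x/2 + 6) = (4*x - 3)/(2*(2*x^2 + 7*x - 4))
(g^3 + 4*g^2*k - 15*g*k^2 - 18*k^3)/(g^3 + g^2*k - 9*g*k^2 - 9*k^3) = (g + 6*k)/(g + 3*k)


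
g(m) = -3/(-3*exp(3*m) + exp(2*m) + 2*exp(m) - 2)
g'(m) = -3*(9*exp(3*m) - 2*exp(2*m) - 2*exp(m))/(-3*exp(3*m) + exp(2*m) + 2*exp(m) - 2)^2 = (-27*exp(2*m) + 6*exp(m) + 6)*exp(m)/(3*exp(3*m) - exp(2*m) - 2*exp(m) + 2)^2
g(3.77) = 0.00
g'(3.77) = -0.00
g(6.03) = 0.00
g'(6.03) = -0.00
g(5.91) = 0.00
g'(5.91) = -0.00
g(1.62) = 0.01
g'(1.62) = -0.03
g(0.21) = 0.82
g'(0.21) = -2.57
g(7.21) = 0.00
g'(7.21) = -0.00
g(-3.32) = 1.56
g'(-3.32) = 0.06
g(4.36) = 0.00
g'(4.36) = -0.00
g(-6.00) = 1.50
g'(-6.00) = 0.00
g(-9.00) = 1.50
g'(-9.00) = 0.00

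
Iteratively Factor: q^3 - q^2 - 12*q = (q)*(q^2 - q - 12) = q*(q - 4)*(q + 3)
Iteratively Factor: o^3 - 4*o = (o + 2)*(o^2 - 2*o) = o*(o + 2)*(o - 2)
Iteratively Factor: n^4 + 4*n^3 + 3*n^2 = (n + 1)*(n^3 + 3*n^2) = n*(n + 1)*(n^2 + 3*n) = n^2*(n + 1)*(n + 3)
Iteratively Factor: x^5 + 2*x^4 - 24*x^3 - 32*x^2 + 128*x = (x + 4)*(x^4 - 2*x^3 - 16*x^2 + 32*x) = x*(x + 4)*(x^3 - 2*x^2 - 16*x + 32) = x*(x - 2)*(x + 4)*(x^2 - 16) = x*(x - 4)*(x - 2)*(x + 4)*(x + 4)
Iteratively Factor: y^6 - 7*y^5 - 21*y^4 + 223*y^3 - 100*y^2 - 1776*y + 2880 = (y - 3)*(y^5 - 4*y^4 - 33*y^3 + 124*y^2 + 272*y - 960) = (y - 5)*(y - 3)*(y^4 + y^3 - 28*y^2 - 16*y + 192) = (y - 5)*(y - 4)*(y - 3)*(y^3 + 5*y^2 - 8*y - 48) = (y - 5)*(y - 4)*(y - 3)*(y + 4)*(y^2 + y - 12) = (y - 5)*(y - 4)*(y - 3)^2*(y + 4)*(y + 4)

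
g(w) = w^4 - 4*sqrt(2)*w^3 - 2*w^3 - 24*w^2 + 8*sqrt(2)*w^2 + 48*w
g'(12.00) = 3347.77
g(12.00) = 6254.13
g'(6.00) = -67.18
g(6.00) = -526.59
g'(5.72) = -100.09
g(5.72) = -503.00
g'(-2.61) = -113.37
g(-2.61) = -29.16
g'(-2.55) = -102.99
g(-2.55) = -35.65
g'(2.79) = -114.72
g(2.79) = -70.53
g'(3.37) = -145.29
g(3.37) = -146.39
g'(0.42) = 33.59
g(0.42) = 17.39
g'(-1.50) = 20.88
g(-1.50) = -69.64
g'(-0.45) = 54.40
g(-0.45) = -23.43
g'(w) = 4*w^3 - 12*sqrt(2)*w^2 - 6*w^2 - 48*w + 16*sqrt(2)*w + 48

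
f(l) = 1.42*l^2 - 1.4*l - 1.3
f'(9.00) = 24.16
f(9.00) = 101.12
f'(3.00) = 7.12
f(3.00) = 7.28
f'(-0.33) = -2.34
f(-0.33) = -0.68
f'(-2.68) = -9.01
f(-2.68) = 12.65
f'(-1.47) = -5.57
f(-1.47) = 3.83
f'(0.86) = 1.04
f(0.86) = -1.45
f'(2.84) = 6.67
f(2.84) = 6.18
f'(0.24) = -0.72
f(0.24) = -1.55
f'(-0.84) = -3.79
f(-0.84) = 0.88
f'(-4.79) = -15.00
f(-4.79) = 37.99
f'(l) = 2.84*l - 1.4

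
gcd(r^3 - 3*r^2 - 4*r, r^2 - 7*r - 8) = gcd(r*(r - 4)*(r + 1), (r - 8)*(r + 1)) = r + 1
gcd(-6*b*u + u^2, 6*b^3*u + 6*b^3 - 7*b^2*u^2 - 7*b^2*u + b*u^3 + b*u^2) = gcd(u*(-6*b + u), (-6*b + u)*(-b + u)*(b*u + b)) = -6*b + u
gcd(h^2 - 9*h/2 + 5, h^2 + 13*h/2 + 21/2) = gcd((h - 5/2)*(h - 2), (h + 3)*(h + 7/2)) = 1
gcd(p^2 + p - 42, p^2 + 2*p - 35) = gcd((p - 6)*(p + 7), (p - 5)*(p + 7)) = p + 7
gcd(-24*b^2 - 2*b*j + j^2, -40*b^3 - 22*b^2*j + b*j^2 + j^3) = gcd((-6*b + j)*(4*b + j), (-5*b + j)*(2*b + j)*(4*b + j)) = 4*b + j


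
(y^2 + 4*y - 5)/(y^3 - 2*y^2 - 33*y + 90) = (y^2 + 4*y - 5)/(y^3 - 2*y^2 - 33*y + 90)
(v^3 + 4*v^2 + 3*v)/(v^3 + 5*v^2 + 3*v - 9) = v*(v + 1)/(v^2 + 2*v - 3)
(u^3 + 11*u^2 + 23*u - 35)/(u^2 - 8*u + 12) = (u^3 + 11*u^2 + 23*u - 35)/(u^2 - 8*u + 12)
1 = 1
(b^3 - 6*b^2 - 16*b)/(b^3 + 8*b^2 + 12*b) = (b - 8)/(b + 6)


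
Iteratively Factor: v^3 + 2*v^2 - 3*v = (v + 3)*(v^2 - v) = (v - 1)*(v + 3)*(v)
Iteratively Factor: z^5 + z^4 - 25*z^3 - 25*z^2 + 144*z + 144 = (z + 3)*(z^4 - 2*z^3 - 19*z^2 + 32*z + 48) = (z - 4)*(z + 3)*(z^3 + 2*z^2 - 11*z - 12) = (z - 4)*(z - 3)*(z + 3)*(z^2 + 5*z + 4) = (z - 4)*(z - 3)*(z + 1)*(z + 3)*(z + 4)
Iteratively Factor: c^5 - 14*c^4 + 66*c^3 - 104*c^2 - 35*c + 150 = (c + 1)*(c^4 - 15*c^3 + 81*c^2 - 185*c + 150) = (c - 2)*(c + 1)*(c^3 - 13*c^2 + 55*c - 75) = (c - 5)*(c - 2)*(c + 1)*(c^2 - 8*c + 15) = (c - 5)*(c - 3)*(c - 2)*(c + 1)*(c - 5)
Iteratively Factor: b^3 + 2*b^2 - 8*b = (b + 4)*(b^2 - 2*b) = b*(b + 4)*(b - 2)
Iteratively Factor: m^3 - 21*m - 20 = (m + 1)*(m^2 - m - 20) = (m - 5)*(m + 1)*(m + 4)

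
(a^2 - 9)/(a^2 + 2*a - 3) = (a - 3)/(a - 1)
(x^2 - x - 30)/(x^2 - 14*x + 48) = (x + 5)/(x - 8)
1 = 1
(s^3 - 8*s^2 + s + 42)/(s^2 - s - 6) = s - 7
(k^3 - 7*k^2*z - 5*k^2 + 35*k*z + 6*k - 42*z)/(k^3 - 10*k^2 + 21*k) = (k^2 - 7*k*z - 2*k + 14*z)/(k*(k - 7))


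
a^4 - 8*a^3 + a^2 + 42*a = a*(a - 7)*(a - 3)*(a + 2)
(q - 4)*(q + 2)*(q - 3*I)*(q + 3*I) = q^4 - 2*q^3 + q^2 - 18*q - 72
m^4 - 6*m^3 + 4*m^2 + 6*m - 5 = (m - 5)*(m - 1)^2*(m + 1)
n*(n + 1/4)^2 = n^3 + n^2/2 + n/16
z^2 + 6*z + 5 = (z + 1)*(z + 5)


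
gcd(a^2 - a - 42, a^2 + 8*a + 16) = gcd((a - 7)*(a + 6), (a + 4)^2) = 1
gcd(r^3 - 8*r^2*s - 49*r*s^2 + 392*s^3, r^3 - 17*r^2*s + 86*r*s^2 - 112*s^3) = r^2 - 15*r*s + 56*s^2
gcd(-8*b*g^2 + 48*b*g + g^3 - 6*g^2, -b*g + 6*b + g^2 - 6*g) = g - 6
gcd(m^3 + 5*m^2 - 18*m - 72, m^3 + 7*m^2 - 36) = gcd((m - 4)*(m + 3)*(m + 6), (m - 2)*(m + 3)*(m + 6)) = m^2 + 9*m + 18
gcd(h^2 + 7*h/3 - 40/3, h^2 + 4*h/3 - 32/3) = h - 8/3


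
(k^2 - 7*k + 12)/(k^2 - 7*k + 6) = (k^2 - 7*k + 12)/(k^2 - 7*k + 6)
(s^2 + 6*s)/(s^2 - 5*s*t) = (s + 6)/(s - 5*t)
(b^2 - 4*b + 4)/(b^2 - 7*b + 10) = (b - 2)/(b - 5)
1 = 1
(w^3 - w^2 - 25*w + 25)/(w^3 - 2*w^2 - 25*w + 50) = (w - 1)/(w - 2)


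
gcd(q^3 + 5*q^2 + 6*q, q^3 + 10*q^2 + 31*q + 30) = q^2 + 5*q + 6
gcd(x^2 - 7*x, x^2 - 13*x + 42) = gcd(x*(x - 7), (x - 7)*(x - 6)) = x - 7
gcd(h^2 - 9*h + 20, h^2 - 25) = h - 5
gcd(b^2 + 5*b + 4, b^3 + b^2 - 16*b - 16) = b^2 + 5*b + 4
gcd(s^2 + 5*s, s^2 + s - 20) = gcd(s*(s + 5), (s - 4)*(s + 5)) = s + 5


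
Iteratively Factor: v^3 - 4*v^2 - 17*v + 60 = (v - 3)*(v^2 - v - 20) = (v - 5)*(v - 3)*(v + 4)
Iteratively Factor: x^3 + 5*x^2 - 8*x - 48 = (x + 4)*(x^2 + x - 12) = (x + 4)^2*(x - 3)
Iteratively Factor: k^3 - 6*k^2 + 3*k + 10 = (k + 1)*(k^2 - 7*k + 10) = (k - 2)*(k + 1)*(k - 5)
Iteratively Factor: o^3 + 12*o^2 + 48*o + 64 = (o + 4)*(o^2 + 8*o + 16) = (o + 4)^2*(o + 4)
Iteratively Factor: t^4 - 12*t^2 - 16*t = (t - 4)*(t^3 + 4*t^2 + 4*t) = (t - 4)*(t + 2)*(t^2 + 2*t) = t*(t - 4)*(t + 2)*(t + 2)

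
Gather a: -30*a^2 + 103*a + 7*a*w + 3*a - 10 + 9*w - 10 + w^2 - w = -30*a^2 + a*(7*w + 106) + w^2 + 8*w - 20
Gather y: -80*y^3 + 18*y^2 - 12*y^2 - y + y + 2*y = -80*y^3 + 6*y^2 + 2*y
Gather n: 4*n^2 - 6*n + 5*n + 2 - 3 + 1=4*n^2 - n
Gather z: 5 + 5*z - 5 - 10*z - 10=-5*z - 10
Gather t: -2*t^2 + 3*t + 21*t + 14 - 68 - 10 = -2*t^2 + 24*t - 64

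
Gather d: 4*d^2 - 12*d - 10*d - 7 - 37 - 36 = 4*d^2 - 22*d - 80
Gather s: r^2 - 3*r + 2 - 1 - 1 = r^2 - 3*r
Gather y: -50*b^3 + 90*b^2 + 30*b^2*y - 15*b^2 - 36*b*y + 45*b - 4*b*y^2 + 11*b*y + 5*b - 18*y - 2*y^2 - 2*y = -50*b^3 + 75*b^2 + 50*b + y^2*(-4*b - 2) + y*(30*b^2 - 25*b - 20)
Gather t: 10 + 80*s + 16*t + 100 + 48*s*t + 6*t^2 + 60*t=80*s + 6*t^2 + t*(48*s + 76) + 110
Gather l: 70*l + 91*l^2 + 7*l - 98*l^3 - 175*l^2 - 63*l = -98*l^3 - 84*l^2 + 14*l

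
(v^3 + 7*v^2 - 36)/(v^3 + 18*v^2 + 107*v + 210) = (v^2 + v - 6)/(v^2 + 12*v + 35)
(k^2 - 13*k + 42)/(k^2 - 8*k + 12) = (k - 7)/(k - 2)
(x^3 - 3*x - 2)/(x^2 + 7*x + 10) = (x^3 - 3*x - 2)/(x^2 + 7*x + 10)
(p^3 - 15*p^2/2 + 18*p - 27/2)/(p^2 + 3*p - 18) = (2*p^2 - 9*p + 9)/(2*(p + 6))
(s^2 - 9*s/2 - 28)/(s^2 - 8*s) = (s + 7/2)/s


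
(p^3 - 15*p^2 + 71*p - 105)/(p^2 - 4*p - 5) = (p^2 - 10*p + 21)/(p + 1)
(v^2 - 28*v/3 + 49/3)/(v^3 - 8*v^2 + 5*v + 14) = (v - 7/3)/(v^2 - v - 2)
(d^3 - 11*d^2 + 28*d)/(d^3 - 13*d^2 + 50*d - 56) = d/(d - 2)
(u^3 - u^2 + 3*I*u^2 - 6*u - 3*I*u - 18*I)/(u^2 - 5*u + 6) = (u^2 + u*(2 + 3*I) + 6*I)/(u - 2)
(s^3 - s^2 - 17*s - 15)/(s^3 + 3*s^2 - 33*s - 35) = (s + 3)/(s + 7)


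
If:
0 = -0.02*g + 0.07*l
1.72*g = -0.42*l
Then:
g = 0.00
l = 0.00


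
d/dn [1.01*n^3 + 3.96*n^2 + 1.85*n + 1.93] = 3.03*n^2 + 7.92*n + 1.85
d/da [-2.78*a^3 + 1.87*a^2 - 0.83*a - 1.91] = -8.34*a^2 + 3.74*a - 0.83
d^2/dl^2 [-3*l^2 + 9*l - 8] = -6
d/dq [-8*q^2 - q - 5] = -16*q - 1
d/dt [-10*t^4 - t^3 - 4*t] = -40*t^3 - 3*t^2 - 4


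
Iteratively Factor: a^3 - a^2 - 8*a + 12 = (a - 2)*(a^2 + a - 6) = (a - 2)^2*(a + 3)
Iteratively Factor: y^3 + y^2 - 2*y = (y + 2)*(y^2 - y) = y*(y + 2)*(y - 1)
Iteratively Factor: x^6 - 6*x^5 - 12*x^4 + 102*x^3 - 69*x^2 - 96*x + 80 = (x - 1)*(x^5 - 5*x^4 - 17*x^3 + 85*x^2 + 16*x - 80) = (x - 5)*(x - 1)*(x^4 - 17*x^2 + 16) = (x - 5)*(x - 4)*(x - 1)*(x^3 + 4*x^2 - x - 4) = (x - 5)*(x - 4)*(x - 1)*(x + 1)*(x^2 + 3*x - 4) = (x - 5)*(x - 4)*(x - 1)^2*(x + 1)*(x + 4)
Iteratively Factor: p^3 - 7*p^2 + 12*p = (p - 3)*(p^2 - 4*p) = p*(p - 3)*(p - 4)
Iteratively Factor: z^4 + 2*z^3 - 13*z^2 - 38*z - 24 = (z - 4)*(z^3 + 6*z^2 + 11*z + 6) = (z - 4)*(z + 1)*(z^2 + 5*z + 6) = (z - 4)*(z + 1)*(z + 3)*(z + 2)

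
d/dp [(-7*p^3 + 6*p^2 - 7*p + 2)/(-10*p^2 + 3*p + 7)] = (70*p^4 - 42*p^3 - 199*p^2 + 124*p - 55)/(100*p^4 - 60*p^3 - 131*p^2 + 42*p + 49)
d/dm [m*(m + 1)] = 2*m + 1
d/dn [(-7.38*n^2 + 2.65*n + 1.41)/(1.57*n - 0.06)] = (-11.5866*n^2 + 0.8856*n - 2.3727)/(2.4649*n^2 - 0.1884*n + 0.0036)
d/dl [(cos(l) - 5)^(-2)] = 2*sin(l)/(cos(l) - 5)^3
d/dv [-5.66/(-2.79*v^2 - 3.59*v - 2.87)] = (-31.5828*v - 20.3194)/(2.79*v^2 + 3.59*v + 2.87)^2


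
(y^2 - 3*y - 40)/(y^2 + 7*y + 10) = (y - 8)/(y + 2)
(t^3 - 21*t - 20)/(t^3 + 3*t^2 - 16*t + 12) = (t^3 - 21*t - 20)/(t^3 + 3*t^2 - 16*t + 12)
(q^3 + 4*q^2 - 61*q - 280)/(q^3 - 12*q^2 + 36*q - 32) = (q^2 + 12*q + 35)/(q^2 - 4*q + 4)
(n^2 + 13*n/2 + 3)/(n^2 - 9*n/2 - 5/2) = (n + 6)/(n - 5)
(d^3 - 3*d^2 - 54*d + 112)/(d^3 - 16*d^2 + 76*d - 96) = (d + 7)/(d - 6)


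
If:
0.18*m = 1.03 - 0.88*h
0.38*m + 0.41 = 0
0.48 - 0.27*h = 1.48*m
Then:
No Solution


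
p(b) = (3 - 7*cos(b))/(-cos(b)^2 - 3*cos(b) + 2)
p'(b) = (3 - 7*cos(b))*(-2*sin(b)*cos(b) - 3*sin(b))/(-cos(b)^2 - 3*cos(b) + 2)^2 + 7*sin(b)/(-cos(b)^2 - 3*cos(b) + 2) = (7*cos(b)^2 - 6*cos(b) + 5)*sin(b)/(cos(b)^2 + 3*cos(b) - 2)^2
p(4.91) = 1.18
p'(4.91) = -2.13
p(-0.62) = 2.44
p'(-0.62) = -2.27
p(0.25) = 2.05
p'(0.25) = 0.42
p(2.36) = 2.20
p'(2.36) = 0.69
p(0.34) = 2.10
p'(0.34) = 0.63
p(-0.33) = 2.09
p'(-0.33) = -0.60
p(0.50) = 2.24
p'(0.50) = 1.25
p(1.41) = 1.26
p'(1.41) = 1.87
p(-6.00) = 2.06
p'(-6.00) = 0.49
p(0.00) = 2.00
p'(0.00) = 0.00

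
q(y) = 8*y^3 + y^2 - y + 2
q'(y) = 24*y^2 + 2*y - 1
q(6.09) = 1839.93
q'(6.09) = 901.29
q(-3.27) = -263.76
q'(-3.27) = 249.09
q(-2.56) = -123.10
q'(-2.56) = 151.17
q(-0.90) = -2.12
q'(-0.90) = 16.64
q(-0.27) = 2.19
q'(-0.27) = 0.21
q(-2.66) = -138.83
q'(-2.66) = 163.49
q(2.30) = 102.33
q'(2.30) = 130.56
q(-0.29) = 2.18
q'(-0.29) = 0.44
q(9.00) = 5906.00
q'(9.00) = 1961.00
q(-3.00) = -202.00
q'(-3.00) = 209.00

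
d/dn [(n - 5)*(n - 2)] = 2*n - 7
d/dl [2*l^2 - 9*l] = 4*l - 9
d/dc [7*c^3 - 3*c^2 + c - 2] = 21*c^2 - 6*c + 1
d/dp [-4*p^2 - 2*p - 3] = -8*p - 2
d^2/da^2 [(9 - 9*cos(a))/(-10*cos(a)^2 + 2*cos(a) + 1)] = 9*(225*(1 - cos(2*a))^2*cos(a) - 95*(1 - cos(2*a))^2 - 287*cos(a) - 103*cos(2*a) + 180*cos(3*a) - 50*cos(5*a) + 309)/(2*cos(a) - 5*cos(2*a) - 4)^3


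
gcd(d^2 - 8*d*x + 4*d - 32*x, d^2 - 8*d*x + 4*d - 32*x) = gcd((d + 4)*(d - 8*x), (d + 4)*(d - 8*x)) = -d^2 + 8*d*x - 4*d + 32*x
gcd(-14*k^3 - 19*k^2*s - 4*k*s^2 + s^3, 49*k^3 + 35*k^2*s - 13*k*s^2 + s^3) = -7*k^2 - 6*k*s + s^2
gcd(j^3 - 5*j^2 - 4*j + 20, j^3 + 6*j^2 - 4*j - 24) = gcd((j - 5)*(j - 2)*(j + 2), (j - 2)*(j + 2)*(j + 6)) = j^2 - 4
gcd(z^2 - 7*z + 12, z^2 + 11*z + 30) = 1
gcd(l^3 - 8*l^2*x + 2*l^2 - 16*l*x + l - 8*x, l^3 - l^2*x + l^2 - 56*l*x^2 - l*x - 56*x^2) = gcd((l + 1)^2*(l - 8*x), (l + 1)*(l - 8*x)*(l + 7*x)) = -l^2 + 8*l*x - l + 8*x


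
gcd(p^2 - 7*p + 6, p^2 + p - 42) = p - 6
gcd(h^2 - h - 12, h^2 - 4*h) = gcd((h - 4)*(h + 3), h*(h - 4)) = h - 4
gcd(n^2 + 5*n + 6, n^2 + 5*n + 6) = n^2 + 5*n + 6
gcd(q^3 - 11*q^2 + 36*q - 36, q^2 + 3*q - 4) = 1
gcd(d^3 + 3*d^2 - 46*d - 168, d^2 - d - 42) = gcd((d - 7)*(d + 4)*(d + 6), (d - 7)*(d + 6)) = d^2 - d - 42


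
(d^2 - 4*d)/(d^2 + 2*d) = (d - 4)/(d + 2)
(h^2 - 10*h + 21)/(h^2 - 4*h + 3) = (h - 7)/(h - 1)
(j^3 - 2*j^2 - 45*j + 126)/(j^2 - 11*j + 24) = (j^2 + j - 42)/(j - 8)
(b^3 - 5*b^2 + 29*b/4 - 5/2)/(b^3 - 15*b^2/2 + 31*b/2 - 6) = (b^2 - 9*b/2 + 5)/(b^2 - 7*b + 12)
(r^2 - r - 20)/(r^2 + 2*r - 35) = (r + 4)/(r + 7)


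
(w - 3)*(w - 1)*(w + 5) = w^3 + w^2 - 17*w + 15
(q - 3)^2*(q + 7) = q^3 + q^2 - 33*q + 63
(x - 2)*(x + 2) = x^2 - 4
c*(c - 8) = c^2 - 8*c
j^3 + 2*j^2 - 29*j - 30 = (j - 5)*(j + 1)*(j + 6)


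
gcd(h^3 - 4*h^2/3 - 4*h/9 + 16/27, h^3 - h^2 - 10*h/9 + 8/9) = h^2 - 2*h + 8/9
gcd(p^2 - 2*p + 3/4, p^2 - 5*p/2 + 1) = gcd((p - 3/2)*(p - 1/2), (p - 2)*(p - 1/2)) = p - 1/2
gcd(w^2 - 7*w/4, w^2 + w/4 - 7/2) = w - 7/4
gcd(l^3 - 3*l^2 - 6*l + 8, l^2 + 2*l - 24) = l - 4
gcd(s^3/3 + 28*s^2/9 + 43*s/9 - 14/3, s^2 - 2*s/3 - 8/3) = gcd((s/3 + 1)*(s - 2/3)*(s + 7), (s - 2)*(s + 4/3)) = 1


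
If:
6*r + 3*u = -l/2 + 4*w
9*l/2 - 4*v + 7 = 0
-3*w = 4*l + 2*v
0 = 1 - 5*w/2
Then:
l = -94/125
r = 247/750 - u/2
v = 113/125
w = 2/5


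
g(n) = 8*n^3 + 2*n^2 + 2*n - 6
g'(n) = 24*n^2 + 4*n + 2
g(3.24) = 293.57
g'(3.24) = 266.90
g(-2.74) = -161.03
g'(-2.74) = 171.22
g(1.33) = 19.02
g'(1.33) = 49.77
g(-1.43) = -28.16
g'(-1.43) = 45.36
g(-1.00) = -14.00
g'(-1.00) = 22.00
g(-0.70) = -9.16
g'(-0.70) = 10.96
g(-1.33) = -23.94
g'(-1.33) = 39.13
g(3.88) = 499.16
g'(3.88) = 378.83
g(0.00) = -6.00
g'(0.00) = 2.00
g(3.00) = 234.00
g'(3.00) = 230.00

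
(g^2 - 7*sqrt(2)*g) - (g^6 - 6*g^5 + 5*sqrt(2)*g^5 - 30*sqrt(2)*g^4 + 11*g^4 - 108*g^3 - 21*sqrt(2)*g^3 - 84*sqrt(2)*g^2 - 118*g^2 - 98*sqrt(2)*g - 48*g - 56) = -g^6 - 5*sqrt(2)*g^5 + 6*g^5 - 11*g^4 + 30*sqrt(2)*g^4 + 21*sqrt(2)*g^3 + 108*g^3 + 84*sqrt(2)*g^2 + 119*g^2 + 48*g + 91*sqrt(2)*g + 56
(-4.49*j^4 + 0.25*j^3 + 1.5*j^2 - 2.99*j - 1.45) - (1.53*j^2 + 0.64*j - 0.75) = -4.49*j^4 + 0.25*j^3 - 0.03*j^2 - 3.63*j - 0.7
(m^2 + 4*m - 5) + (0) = m^2 + 4*m - 5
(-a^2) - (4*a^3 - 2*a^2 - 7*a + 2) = -4*a^3 + a^2 + 7*a - 2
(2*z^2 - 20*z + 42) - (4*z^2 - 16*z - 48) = -2*z^2 - 4*z + 90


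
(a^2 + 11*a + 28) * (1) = a^2 + 11*a + 28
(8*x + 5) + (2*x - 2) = 10*x + 3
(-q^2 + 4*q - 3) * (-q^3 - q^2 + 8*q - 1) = q^5 - 3*q^4 - 9*q^3 + 36*q^2 - 28*q + 3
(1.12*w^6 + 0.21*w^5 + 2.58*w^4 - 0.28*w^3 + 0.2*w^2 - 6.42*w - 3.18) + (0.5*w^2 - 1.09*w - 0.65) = 1.12*w^6 + 0.21*w^5 + 2.58*w^4 - 0.28*w^3 + 0.7*w^2 - 7.51*w - 3.83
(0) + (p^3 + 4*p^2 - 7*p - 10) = p^3 + 4*p^2 - 7*p - 10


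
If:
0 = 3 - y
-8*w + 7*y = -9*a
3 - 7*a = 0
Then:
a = 3/7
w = 87/28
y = 3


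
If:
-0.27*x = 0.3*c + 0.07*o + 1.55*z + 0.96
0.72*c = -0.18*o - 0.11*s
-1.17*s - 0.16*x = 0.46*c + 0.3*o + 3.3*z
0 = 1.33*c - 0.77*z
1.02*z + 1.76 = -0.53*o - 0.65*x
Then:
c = -0.11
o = -0.13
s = 0.93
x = -2.31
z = -0.19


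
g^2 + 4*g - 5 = (g - 1)*(g + 5)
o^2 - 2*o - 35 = (o - 7)*(o + 5)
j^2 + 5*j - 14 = (j - 2)*(j + 7)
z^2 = z^2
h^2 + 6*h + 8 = (h + 2)*(h + 4)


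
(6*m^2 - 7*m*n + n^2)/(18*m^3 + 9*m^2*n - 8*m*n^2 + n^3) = (m - n)/(3*m^2 + 2*m*n - n^2)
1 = 1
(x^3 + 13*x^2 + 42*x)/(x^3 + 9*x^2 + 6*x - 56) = x*(x + 6)/(x^2 + 2*x - 8)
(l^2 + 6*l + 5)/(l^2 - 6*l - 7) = (l + 5)/(l - 7)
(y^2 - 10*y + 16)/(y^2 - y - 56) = (y - 2)/(y + 7)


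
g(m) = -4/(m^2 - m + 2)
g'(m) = -4*(1 - 2*m)/(m^2 - m + 2)^2 = 4*(2*m - 1)/(m^2 - m + 2)^2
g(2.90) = -0.53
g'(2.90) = 0.34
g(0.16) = -2.14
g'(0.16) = -0.78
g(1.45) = -1.51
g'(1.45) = 1.08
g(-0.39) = -1.57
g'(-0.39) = -1.10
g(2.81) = -0.56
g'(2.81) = 0.37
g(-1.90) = -0.53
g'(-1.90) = -0.34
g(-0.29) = -1.68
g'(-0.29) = -1.12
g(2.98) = -0.51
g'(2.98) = 0.32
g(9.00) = -0.05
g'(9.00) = 0.01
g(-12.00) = -0.03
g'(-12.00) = 0.00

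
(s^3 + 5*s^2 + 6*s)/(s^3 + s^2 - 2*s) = (s + 3)/(s - 1)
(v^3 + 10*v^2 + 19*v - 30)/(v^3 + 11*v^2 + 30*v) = (v - 1)/v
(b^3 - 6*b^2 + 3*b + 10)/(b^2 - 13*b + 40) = (b^2 - b - 2)/(b - 8)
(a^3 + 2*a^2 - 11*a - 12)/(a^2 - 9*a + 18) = (a^2 + 5*a + 4)/(a - 6)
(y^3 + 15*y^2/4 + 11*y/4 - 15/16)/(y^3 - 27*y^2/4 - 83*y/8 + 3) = (y + 5/2)/(y - 8)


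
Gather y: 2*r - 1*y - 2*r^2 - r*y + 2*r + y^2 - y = -2*r^2 + 4*r + y^2 + y*(-r - 2)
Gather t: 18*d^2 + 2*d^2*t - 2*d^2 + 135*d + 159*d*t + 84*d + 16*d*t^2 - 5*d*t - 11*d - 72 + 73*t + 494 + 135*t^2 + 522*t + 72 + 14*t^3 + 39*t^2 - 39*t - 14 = 16*d^2 + 208*d + 14*t^3 + t^2*(16*d + 174) + t*(2*d^2 + 154*d + 556) + 480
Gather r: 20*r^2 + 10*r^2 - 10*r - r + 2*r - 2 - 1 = 30*r^2 - 9*r - 3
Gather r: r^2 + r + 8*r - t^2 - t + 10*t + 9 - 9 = r^2 + 9*r - t^2 + 9*t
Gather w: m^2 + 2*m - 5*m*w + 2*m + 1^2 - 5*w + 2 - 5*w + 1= m^2 + 4*m + w*(-5*m - 10) + 4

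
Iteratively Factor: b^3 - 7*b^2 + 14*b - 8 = (b - 2)*(b^2 - 5*b + 4) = (b - 4)*(b - 2)*(b - 1)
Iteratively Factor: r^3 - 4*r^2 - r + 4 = (r + 1)*(r^2 - 5*r + 4) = (r - 4)*(r + 1)*(r - 1)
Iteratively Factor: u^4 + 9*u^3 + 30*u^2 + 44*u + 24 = (u + 2)*(u^3 + 7*u^2 + 16*u + 12) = (u + 2)^2*(u^2 + 5*u + 6) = (u + 2)^3*(u + 3)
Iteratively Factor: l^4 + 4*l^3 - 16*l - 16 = (l + 2)*(l^3 + 2*l^2 - 4*l - 8) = (l + 2)^2*(l^2 - 4) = (l + 2)^3*(l - 2)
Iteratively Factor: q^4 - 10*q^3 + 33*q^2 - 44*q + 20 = (q - 5)*(q^3 - 5*q^2 + 8*q - 4) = (q - 5)*(q - 1)*(q^2 - 4*q + 4) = (q - 5)*(q - 2)*(q - 1)*(q - 2)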